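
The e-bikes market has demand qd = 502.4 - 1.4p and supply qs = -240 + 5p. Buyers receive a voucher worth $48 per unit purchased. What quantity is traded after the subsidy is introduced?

q' = 392.5

Pre-subsidy: 502.4 - 1.4p = -240 + 5p gives p* = 116, q* = 340.
With the rebate, buyers effectively pay pb = ps − 48, where ps is the price sellers receive.
Demand in terms of ps becomes qd = 502.4 − 1.4(ps − 48) = 569.6 - 1.4ps. Setting this equal to supply: 569.6 - 1.4ps = -240 + 5ps, so ps = 126.5.
Buyers pay pb = 126.5 − 48 = 78.5; q' = -240 + 5·126.5 = 392.5.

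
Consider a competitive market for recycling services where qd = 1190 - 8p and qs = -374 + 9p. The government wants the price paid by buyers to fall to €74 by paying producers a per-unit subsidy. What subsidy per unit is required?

At a buyer price of 74, quantity demanded is 1190 − 8·74 = 598.
Sellers supply 598 only when they receive ps with -374 + 9·ps = 598, i.e. ps = 108.
s = ps − pb = 108 − 74 = 34.

Required subsidy s = €34 per unit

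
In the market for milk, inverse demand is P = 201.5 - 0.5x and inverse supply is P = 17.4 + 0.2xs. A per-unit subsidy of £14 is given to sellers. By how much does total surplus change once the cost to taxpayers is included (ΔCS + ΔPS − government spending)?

Pre-subsidy: 201.5 - 0.5x = 17.4 + 0.2x gives x* = 263 and P* = 70.
With the subsidy, sellers receive Ps = Pb + 14 for each unit, where Pb is the price buyers pay.
On the curves, Pb = 201.5 - 0.5x and Ps = 17.4 + 0.2x; the wedge Ps − Pb = 14 gives 17.4 + 0.2x − (201.5 - 0.5x) = 14, so x' = 283.
Then Pb = 201.5 − 0.5·283 = 60 and Ps = 17.4 + 0.2·283 = 74.
ΔCS = ½(263 + 283)(70 − 60) = 2730; ΔPS = ½(263 + 283)(74 − 70) = 1092.
Government spending = 14 × 283 = 3962.
Net change = 2730 + 1092 − 3962 = -140. The loss equals the DWL triangle ½·14·20.

Net change in total surplus = -£140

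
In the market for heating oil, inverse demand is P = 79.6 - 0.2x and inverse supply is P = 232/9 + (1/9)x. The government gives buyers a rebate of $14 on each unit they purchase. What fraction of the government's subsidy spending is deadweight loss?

Pre-subsidy: 79.6 - 0.2x = 232/9 + (1/9)x gives x* = 173 and P* = 45.
With the rebate, buyers effectively pay Pb = Ps − 14, where Ps is the price sellers receive.
On the curves, Pb = 79.6 - 0.2x and Ps = 232/9 + (1/9)x; the wedge Ps − Pb = 14 gives 232/9 + (1/9)x − (79.6 - 0.2x) = 14, so x' = 218.
Then Pb = 79.6 − 0.2·218 = 36 and Ps = 232/9 + (1/9)·218 = 50.
ΔCS = ½(173 + 218)(45 − 36) = 1759.5; ΔPS = ½(173 + 218)(50 − 45) = 977.5.
Government spending = 14 × 218 = 3052.
DWL = ½ × 14 × (218 − 173) = 315; fraction = 315 / 3052 = 45/436.

DWL / government spending = 45/436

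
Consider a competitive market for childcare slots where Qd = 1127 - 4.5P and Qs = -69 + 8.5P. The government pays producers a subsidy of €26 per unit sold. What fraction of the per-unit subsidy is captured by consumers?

Pre-subsidy: 1127 - 4.5P = -69 + 8.5P gives P* = 92, Q* = 713.
With the subsidy, sellers receive Ps = Pb + 26 for each unit, where Pb is the price buyers pay.
Supply in terms of Pb becomes Qs = -69 + 8.5(Pb + 26) = 152 + 8.5Pb. Setting this equal to demand: 1127 - 4.5Pb = 152 + 8.5Pb, so Pb = 75.
Sellers receive Ps = 75 + 26 = 101; Q' = 1127 − 4.5·75 = 789.5.
Buyers' price falls by P* − Pb = 92 − 75 = 17; sellers' price rises by Ps − P* = 101 − 92 = 9.
So consumers capture 17/26 = 17/26 of each unit of subsidy.

Consumer share = 17/26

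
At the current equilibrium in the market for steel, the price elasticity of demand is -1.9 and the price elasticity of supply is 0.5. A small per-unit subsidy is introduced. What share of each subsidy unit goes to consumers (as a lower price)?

For a small subsidy around the equilibrium, the benefit split depends on the relative slopes, which at a point are proportional to the elasticities.
Buyer share = εs/(εs + |εd|) = 0.5/(0.5 + 1.9) = 5/24; seller share = |εd|/(εs + |εd|) = 19/24.

Consumer share = 5/24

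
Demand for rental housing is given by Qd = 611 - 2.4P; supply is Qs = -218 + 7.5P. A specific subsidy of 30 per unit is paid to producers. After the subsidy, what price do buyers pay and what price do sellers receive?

Pre-subsidy: 611 - 2.4P = -218 + 7.5P gives P* = 8290/99, Q* = 13531/33.
With the subsidy, sellers receive Ps = Pb + 30 for each unit, where Pb is the price buyers pay.
Supply in terms of Pb becomes Qs = -218 + 7.5(Pb + 30) = 7 + 7.5Pb. Setting this equal to demand: 611 - 2.4Pb = 7 + 7.5Pb, so Pb = 6040/99.
Sellers receive Ps = 6040/99 + 30 = 9010/99; Q' = 611 − 2.4·(6040/99) = 15331/33.

Buyers pay 6040/99; sellers receive 9010/99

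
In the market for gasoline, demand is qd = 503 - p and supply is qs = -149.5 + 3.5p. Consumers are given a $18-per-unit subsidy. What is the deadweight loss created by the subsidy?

Pre-subsidy: 503 - p = -149.5 + 3.5p gives p* = 145, q* = 358.
With the rebate, buyers effectively pay pb = ps − 18, where ps is the price sellers receive.
Demand in terms of ps becomes qd = 503 − 1(ps − 18) = 521 - ps. Setting this equal to supply: 521 - ps = -149.5 + 3.5ps, so ps = 149.
Buyers pay pb = 149 − 18 = 131; q' = -149.5 + 3.5·149 = 372.
The subsidy expands output by 372 − 358 = 14 past the efficient level; on those units the gap between marginal cost and willingness to pay runs from 0 up to 18.
DWL = ½ × 18 × 14 = 126.

Deadweight loss = $126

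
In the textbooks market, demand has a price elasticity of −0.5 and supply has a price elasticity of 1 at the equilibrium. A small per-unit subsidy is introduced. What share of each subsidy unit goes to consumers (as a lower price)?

For a small subsidy around the equilibrium, the benefit split depends on the relative slopes, which at a point are proportional to the elasticities.
Buyer share = εs/(εs + |εd|) = 1/(1 + 0.5) = 2/3; seller share = |εd|/(εs + |εd|) = 1/3.

Consumer share = 2/3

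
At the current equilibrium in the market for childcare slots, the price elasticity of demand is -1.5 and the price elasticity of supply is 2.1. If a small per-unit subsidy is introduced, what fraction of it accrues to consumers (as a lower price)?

Consumer share = 7/12

For a small subsidy around the equilibrium, the benefit split depends on the relative slopes, which at a point are proportional to the elasticities.
Buyer share = εs/(εs + |εd|) = 2.1/(2.1 + 1.5) = 7/12; seller share = |εd|/(εs + |εd|) = 5/12.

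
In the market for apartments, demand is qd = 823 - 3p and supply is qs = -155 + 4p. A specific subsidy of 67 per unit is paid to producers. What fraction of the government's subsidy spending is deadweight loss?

Pre-subsidy: 823 - 3p = -155 + 4p gives p* = 978/7, q* = 2827/7.
With the subsidy, sellers receive ps = pb + 67 for each unit, where pb is the price buyers pay.
Supply in terms of pb becomes qs = -155 + 4(pb + 67) = 113 + 4pb. Setting this equal to demand: 823 - 3pb = 113 + 4pb, so pb = 710/7.
Sellers receive ps = 710/7 + 67 = 1179/7; q' = 823 − 3·(710/7) = 3631/7.
ΔCS = ½(2827/7 + 3631/7)(978/7 − 710/7) = 865372/49; ΔPS = ½(2827/7 + 3631/7)(1179/7 − 978/7) = 649029/49.
Government spending = 67 × 3631/7 = 243277/7.
DWL = ½ × 67 × (3631/7 − 2827/7) = 26934/7; fraction = (26934/7) / (243277/7) = 402/3631.

DWL / government spending = 402/3631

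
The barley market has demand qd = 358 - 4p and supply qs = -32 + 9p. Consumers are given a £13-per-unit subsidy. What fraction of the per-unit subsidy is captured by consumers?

Consumer share = 9/13

Pre-subsidy: 358 - 4p = -32 + 9p gives p* = 30, q* = 238.
With the rebate, buyers effectively pay pb = ps − 13, where ps is the price sellers receive.
Demand in terms of ps becomes qd = 358 − 4(ps − 13) = 410 - 4ps. Setting this equal to supply: 410 - 4ps = -32 + 9ps, so ps = 34.
Buyers pay pb = 34 − 13 = 21; q' = -32 + 9·34 = 274.
Buyers' price falls by p* − pb = 30 − 21 = 9; sellers' price rises by ps − p* = 34 − 30 = 4.
So consumers capture 9/13 = 9/13 of each unit of subsidy.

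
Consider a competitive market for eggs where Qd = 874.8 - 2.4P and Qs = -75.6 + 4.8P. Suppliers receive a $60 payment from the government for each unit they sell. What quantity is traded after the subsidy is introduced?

Pre-subsidy: 874.8 - 2.4P = -75.6 + 4.8P gives P* = 132, Q* = 558.
With the subsidy, sellers receive Ps = Pb + 60 for each unit, where Pb is the price buyers pay.
Supply in terms of Pb becomes Qs = -75.6 + 4.8(Pb + 60) = 212.4 + 4.8Pb. Setting this equal to demand: 874.8 - 2.4Pb = 212.4 + 4.8Pb, so Pb = 92.
Sellers receive Ps = 92 + 60 = 152; Q' = 874.8 − 2.4·92 = 654.

Q' = 654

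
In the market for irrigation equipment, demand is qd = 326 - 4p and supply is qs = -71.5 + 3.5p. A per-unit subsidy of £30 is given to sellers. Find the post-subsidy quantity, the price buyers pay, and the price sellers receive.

Pre-subsidy: 326 - 4p = -71.5 + 3.5p gives p* = 53, q* = 114.
With the subsidy, sellers receive ps = pb + 30 for each unit, where pb is the price buyers pay.
Supply in terms of pb becomes qs = -71.5 + 3.5(pb + 30) = 33.5 + 3.5pb. Setting this equal to demand: 326 - 4pb = 33.5 + 3.5pb, so pb = 39.
Sellers receive ps = 39 + 30 = 69; q' = 326 − 4·39 = 170.

q' = 170; buyers pay £39; sellers receive £69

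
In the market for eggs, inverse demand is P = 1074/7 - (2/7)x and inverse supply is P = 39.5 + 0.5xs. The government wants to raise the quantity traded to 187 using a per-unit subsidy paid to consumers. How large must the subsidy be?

Required subsidy s = 33 per unit

At x = 187, from the demand curve buyers pay Pb = 1074/7 − (2/7)·187 = 100; from the supply curve sellers need Ps = 39.5 + 0.5·187 = 133.
The subsidy must fill the gap: s = Ps − Pb = 133 − 100 = 33.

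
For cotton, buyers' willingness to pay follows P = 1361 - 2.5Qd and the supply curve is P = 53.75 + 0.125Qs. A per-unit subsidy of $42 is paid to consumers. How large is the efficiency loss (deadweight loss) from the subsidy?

Deadweight loss = $336

Pre-subsidy: 1361 - 2.5Q = 53.75 + 0.125Q gives Q* = 498 and P* = 116.
With the rebate, buyers effectively pay Pb = Ps − 42, where Ps is the price sellers receive.
On the curves, Pb = 1361 - 2.5Q and Ps = 53.75 + 0.125Q; the wedge Ps − Pb = 42 gives 53.75 + 0.125Q − (1361 - 2.5Q) = 42, so Q' = 514.
Then Pb = 1361 − 2.5·514 = 76 and Ps = 53.75 + 0.125·514 = 118.
The subsidy expands output by 514 − 498 = 16 past the efficient level; on those units the gap between marginal cost and willingness to pay runs from 0 up to 42.
DWL = ½ × 42 × 16 = 336.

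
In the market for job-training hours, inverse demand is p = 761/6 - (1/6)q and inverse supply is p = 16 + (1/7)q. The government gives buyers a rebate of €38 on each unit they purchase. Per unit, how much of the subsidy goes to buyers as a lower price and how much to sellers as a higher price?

Buyers gain 266/13 per unit; sellers gain 228/13 per unit

Pre-subsidy: 761/6 - (1/6)q = 16 + (1/7)q gives q* = 4655/13 and p* = 873/13.
With the rebate, buyers effectively pay pb = ps − 38, where ps is the price sellers receive.
On the curves, pb = 761/6 - (1/6)q and ps = 16 + (1/7)q; the wedge ps − pb = 38 gives 16 + (1/7)q − (761/6 - (1/6)q) = 38, so q' = 6251/13.
Then pb = 761/6 − (1/6)·(6251/13) = 607/13 and ps = 16 + (1/7)·(6251/13) = 1101/13.
Buyers' price falls by p* − pb = 873/13 − 607/13 = 266/13; sellers' price rises by ps − p* = 1101/13 − 873/13 = 228/13.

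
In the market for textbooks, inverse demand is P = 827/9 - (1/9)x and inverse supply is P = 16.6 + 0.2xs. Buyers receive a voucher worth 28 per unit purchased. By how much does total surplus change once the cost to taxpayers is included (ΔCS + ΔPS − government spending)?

Pre-subsidy: 827/9 - (1/9)x = 16.6 + 0.2x gives x* = 242 and P* = 65.
With the rebate, buyers effectively pay Pb = Ps − 28, where Ps is the price sellers receive.
On the curves, Pb = 827/9 - (1/9)x and Ps = 16.6 + 0.2x; the wedge Ps − Pb = 28 gives 16.6 + 0.2x − (827/9 - (1/9)x) = 28, so x' = 332.
Then Pb = 827/9 − (1/9)·332 = 55 and Ps = 16.6 + 0.2·332 = 83.
ΔCS = ½(242 + 332)(65 − 55) = 2870; ΔPS = ½(242 + 332)(83 − 65) = 5166.
Government spending = 28 × 332 = 9296.
Net change = 2870 + 5166 − 9296 = -1260. The loss equals the DWL triangle ½·28·90.

Net change in total surplus = -1260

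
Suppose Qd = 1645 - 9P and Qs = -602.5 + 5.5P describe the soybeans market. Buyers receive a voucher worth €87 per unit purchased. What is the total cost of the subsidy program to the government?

Pre-subsidy: 1645 - 9P = -602.5 + 5.5P gives P* = 155, Q* = 250.
With the rebate, buyers effectively pay Pb = Ps − 87, where Ps is the price sellers receive.
Demand in terms of Ps becomes Qd = 1645 − 9(Ps − 87) = 2428 - 9Ps. Setting this equal to supply: 2428 - 9Ps = -602.5 + 5.5Ps, so Ps = 209.
Buyers pay Pb = 209 − 87 = 122; Q' = -602.5 + 5.5·209 = 547.
Government outlay = subsidy × quantity = 87 × 547 = 47589.

Government cost = €47589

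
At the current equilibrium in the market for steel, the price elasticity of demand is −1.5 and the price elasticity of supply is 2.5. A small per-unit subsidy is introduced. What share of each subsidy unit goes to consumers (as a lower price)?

For a small subsidy around the equilibrium, the benefit split depends on the relative slopes, which at a point are proportional to the elasticities.
Buyer share = εs/(εs + |εd|) = 2.5/(2.5 + 1.5) = 0.625; seller share = |εd|/(εs + |εd|) = 0.375.

Consumer share = 0.625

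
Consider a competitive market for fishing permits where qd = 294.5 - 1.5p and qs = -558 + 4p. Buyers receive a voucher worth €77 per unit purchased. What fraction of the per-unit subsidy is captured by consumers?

Consumer share = 8/11

Pre-subsidy: 294.5 - 1.5p = -558 + 4p gives p* = 155, q* = 62.
With the rebate, buyers effectively pay pb = ps − 77, where ps is the price sellers receive.
Demand in terms of ps becomes qd = 294.5 − 1.5(ps − 77) = 410 - 1.5ps. Setting this equal to supply: 410 - 1.5ps = -558 + 4ps, so ps = 176.
Buyers pay pb = 176 − 77 = 99; q' = -558 + 4·176 = 146.
Buyers' price falls by p* − pb = 155 − 99 = 56; sellers' price rises by ps − p* = 176 − 155 = 21.
So consumers capture 56/77 = 8/11 of each unit of subsidy.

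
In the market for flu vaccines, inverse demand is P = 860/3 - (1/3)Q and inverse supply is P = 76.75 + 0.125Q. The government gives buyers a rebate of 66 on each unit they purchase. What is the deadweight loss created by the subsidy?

Pre-subsidy: 860/3 - (1/3)Q = 76.75 + 0.125Q gives Q* = 458 and P* = 134.
With the rebate, buyers effectively pay Pb = Ps − 66, where Ps is the price sellers receive.
On the curves, Pb = 860/3 - (1/3)Q and Ps = 76.75 + 0.125Q; the wedge Ps − Pb = 66 gives 76.75 + 0.125Q − (860/3 - (1/3)Q) = 66, so Q' = 602.
Then Pb = 860/3 − (1/3)·602 = 86 and Ps = 76.75 + 0.125·602 = 152.
The subsidy expands output by 602 − 458 = 144 past the efficient level; on those units the gap between marginal cost and willingness to pay runs from 0 up to 66.
DWL = ½ × 66 × 144 = 4752.

Deadweight loss = 4752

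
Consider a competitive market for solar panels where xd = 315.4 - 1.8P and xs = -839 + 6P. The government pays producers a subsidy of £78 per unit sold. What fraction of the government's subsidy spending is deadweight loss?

Pre-subsidy: 315.4 - 1.8P = -839 + 6P gives P* = 148, x* = 49.
With the subsidy, sellers receive Ps = Pb + 78 for each unit, where Pb is the price buyers pay.
Supply in terms of Pb becomes xs = -839 + 6(Pb + 78) = -371 + 6Pb. Setting this equal to demand: 315.4 - 1.8Pb = -371 + 6Pb, so Pb = 88.
Sellers receive Ps = 88 + 78 = 166; x' = 315.4 − 1.8·88 = 157.
ΔCS = ½(49 + 157)(148 − 88) = 6180; ΔPS = ½(49 + 157)(166 − 148) = 1854.
Government spending = 78 × 157 = 12246.
DWL = ½ × 78 × (157 − 49) = 4212; fraction = 4212 / 12246 = 54/157.

DWL / government spending = 54/157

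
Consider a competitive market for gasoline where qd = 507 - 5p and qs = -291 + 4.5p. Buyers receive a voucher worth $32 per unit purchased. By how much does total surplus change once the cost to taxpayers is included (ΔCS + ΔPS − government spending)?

Net change in total surplus = -23040/19

Pre-subsidy: 507 - 5p = -291 + 4.5p gives p* = 84, q* = 87.
With the rebate, buyers effectively pay pb = ps − 32, where ps is the price sellers receive.
Demand in terms of ps becomes qd = 507 − 5(ps − 32) = 667 - 5ps. Setting this equal to supply: 667 - 5ps = -291 + 4.5ps, so ps = 1916/19.
Buyers pay pb = 1916/19 − 32 = 1308/19; q' = -291 + 4.5·(1916/19) = 3093/19.
ΔCS = ½(87 + 3093/19)(84 − 1308/19) = 683424/361; ΔPS = ½(87 + 3093/19)(1916/19 − 84) = 759360/361.
Government spending = 32 × 3093/19 = 98976/19.
Net change = 683424/361 + 759360/361 − 98976/19 = -23040/19. The loss equals the DWL triangle ½·32·1440/19.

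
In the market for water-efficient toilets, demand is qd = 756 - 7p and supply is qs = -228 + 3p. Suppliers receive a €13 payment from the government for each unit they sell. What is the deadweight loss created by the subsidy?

Deadweight loss = €177.45

Pre-subsidy: 756 - 7p = -228 + 3p gives p* = 98.4, q* = 67.2.
With the subsidy, sellers receive ps = pb + 13 for each unit, where pb is the price buyers pay.
Supply in terms of pb becomes qs = -228 + 3(pb + 13) = -189 + 3pb. Setting this equal to demand: 756 - 7pb = -189 + 3pb, so pb = 94.5.
Sellers receive ps = 94.5 + 13 = 107.5; q' = 756 − 7·94.5 = 94.5.
The subsidy expands output by 94.5 − 67.2 = 27.3 past the efficient level; on those units the gap between marginal cost and willingness to pay runs from 0 up to 13.
DWL = ½ × 13 × 27.3 = 177.45.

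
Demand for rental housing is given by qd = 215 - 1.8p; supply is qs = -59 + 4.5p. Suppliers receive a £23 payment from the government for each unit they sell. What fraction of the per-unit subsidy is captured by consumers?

Consumer share = 5/7

Pre-subsidy: 215 - 1.8p = -59 + 4.5p gives p* = 2740/63, q* = 957/7.
With the subsidy, sellers receive ps = pb + 23 for each unit, where pb is the price buyers pay.
Supply in terms of pb becomes qs = -59 + 4.5(pb + 23) = 44.5 + 4.5pb. Setting this equal to demand: 215 - 1.8pb = 44.5 + 4.5pb, so pb = 1705/63.
Sellers receive ps = 1705/63 + 23 = 3154/63; q' = 215 − 1.8·(1705/63) = 1164/7.
Buyers' price falls by p* − pb = 2740/63 − 1705/63 = 115/7; sellers' price rises by ps − p* = 3154/63 − 2740/63 = 46/7.
So consumers capture (115/7)/23 = 5/7 of each unit of subsidy.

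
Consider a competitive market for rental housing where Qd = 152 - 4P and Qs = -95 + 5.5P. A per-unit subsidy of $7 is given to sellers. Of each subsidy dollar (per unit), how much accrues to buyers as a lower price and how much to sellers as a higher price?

Buyers gain 77/19 per unit; sellers gain 56/19 per unit

Pre-subsidy: 152 - 4P = -95 + 5.5P gives P* = 26, Q* = 48.
With the subsidy, sellers receive Ps = Pb + 7 for each unit, where Pb is the price buyers pay.
Supply in terms of Pb becomes Qs = -95 + 5.5(Pb + 7) = -56.5 + 5.5Pb. Setting this equal to demand: 152 - 4Pb = -56.5 + 5.5Pb, so Pb = 417/19.
Sellers receive Ps = 417/19 + 7 = 550/19; Q' = 152 − 4·(417/19) = 1220/19.
Buyers' price falls by P* − Pb = 26 − 417/19 = 77/19; sellers' price rises by Ps − P* = 550/19 − 26 = 56/19.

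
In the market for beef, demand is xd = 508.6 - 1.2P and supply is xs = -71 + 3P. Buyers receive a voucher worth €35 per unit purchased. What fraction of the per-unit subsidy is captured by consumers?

Consumer share = 5/7

Pre-subsidy: 508.6 - 1.2P = -71 + 3P gives P* = 138, x* = 343.
With the rebate, buyers effectively pay Pb = Ps − 35, where Ps is the price sellers receive.
Demand in terms of Ps becomes xd = 508.6 − 1.2(Ps − 35) = 550.6 - 1.2Ps. Setting this equal to supply: 550.6 - 1.2Ps = -71 + 3Ps, so Ps = 148.
Buyers pay Pb = 148 − 35 = 113; x' = -71 + 3·148 = 373.
Buyers' price falls by P* − Pb = 138 − 113 = 25; sellers' price rises by Ps − P* = 148 − 138 = 10.
So consumers capture 25/35 = 5/7 of each unit of subsidy.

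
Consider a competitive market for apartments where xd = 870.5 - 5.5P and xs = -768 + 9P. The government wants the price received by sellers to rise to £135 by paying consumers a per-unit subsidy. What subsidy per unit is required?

Required subsidy s = £58 per unit

At a seller price of 135, quantity supplied is -768 + 9·135 = 447.
Buyers absorb 447 only when they pay Pb with 870.5 − 5.5·Pb = 447, i.e. Pb = 77.
s = Ps − Pb = 135 − 77 = 58.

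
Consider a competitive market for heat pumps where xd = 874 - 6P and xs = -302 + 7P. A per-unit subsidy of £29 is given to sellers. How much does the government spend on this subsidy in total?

Government cost = 160196/13

Pre-subsidy: 874 - 6P = -302 + 7P gives P* = 1176/13, x* = 4306/13.
With the subsidy, sellers receive Ps = Pb + 29 for each unit, where Pb is the price buyers pay.
Supply in terms of Pb becomes xs = -302 + 7(Pb + 29) = -99 + 7Pb. Setting this equal to demand: 874 - 6Pb = -99 + 7Pb, so Pb = 973/13.
Sellers receive Ps = 973/13 + 29 = 1350/13; x' = 874 − 6·(973/13) = 5524/13.
Government outlay = subsidy × quantity = 29 × 5524/13 = 160196/13.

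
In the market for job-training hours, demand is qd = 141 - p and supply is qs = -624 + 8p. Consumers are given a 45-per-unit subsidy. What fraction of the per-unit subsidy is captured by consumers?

Pre-subsidy: 141 - p = -624 + 8p gives p* = 85, q* = 56.
With the rebate, buyers effectively pay pb = ps − 45, where ps is the price sellers receive.
Demand in terms of ps becomes qd = 141 − 1(ps − 45) = 186 - ps. Setting this equal to supply: 186 - ps = -624 + 8ps, so ps = 90.
Buyers pay pb = 90 − 45 = 45; q' = -624 + 8·90 = 96.
Buyers' price falls by p* − pb = 85 − 45 = 40; sellers' price rises by ps − p* = 90 − 85 = 5.
So consumers capture 40/45 = 8/9 of each unit of subsidy.

Consumer share = 8/9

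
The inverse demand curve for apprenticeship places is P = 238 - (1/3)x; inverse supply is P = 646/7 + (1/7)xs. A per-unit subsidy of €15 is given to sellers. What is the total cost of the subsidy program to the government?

Government cost = €5062.5

Pre-subsidy: 238 - (1/3)x = 646/7 + (1/7)x gives x* = 306 and P* = 136.
With the subsidy, sellers receive Ps = Pb + 15 for each unit, where Pb is the price buyers pay.
On the curves, Pb = 238 - (1/3)x and Ps = 646/7 + (1/7)x; the wedge Ps − Pb = 15 gives 646/7 + (1/7)x − (238 - (1/3)x) = 15, so x' = 337.5.
Then Pb = 238 − (1/3)·337.5 = 125.5 and Ps = 646/7 + (1/7)·337.5 = 140.5.
Government outlay = subsidy × quantity = 15 × 337.5 = 5062.5.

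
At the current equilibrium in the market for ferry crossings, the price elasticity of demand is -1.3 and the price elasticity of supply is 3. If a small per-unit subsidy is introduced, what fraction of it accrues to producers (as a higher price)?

Producer share = 13/43

For a small subsidy around the equilibrium, the benefit split depends on the relative slopes, which at a point are proportional to the elasticities.
Buyer share = εs/(εs + |εd|) = 3/(3 + 1.3) = 30/43; seller share = |εd|/(εs + |εd|) = 13/43.
So producers capture 13/43 of the subsidy.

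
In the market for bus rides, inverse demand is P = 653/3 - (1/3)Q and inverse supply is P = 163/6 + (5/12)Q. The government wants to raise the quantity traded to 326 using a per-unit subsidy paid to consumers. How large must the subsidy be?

At Q = 326, from the demand curve buyers pay Pb = 653/3 − (1/3)·326 = 109; from the supply curve sellers need Ps = 163/6 + (5/12)·326 = 163.
The subsidy must fill the gap: s = Ps − Pb = 163 − 109 = 54.

Required subsidy s = 54 per unit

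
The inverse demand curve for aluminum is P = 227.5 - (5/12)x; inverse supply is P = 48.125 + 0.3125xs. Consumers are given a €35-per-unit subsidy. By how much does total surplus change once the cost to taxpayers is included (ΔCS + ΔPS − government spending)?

Net change in total surplus = -€840

Pre-subsidy: 227.5 - (5/12)x = 48.125 + 0.3125x gives x* = 246 and P* = 125.
With the rebate, buyers effectively pay Pb = Ps − 35, where Ps is the price sellers receive.
On the curves, Pb = 227.5 - (5/12)x and Ps = 48.125 + 0.3125x; the wedge Ps − Pb = 35 gives 48.125 + 0.3125x − (227.5 - (5/12)x) = 35, so x' = 294.
Then Pb = 227.5 − (5/12)·294 = 105 and Ps = 48.125 + 0.3125·294 = 140.
ΔCS = ½(246 + 294)(125 − 105) = 5400; ΔPS = ½(246 + 294)(140 − 125) = 4050.
Government spending = 35 × 294 = 10290.
Net change = 5400 + 4050 − 10290 = -840. The loss equals the DWL triangle ½·35·48.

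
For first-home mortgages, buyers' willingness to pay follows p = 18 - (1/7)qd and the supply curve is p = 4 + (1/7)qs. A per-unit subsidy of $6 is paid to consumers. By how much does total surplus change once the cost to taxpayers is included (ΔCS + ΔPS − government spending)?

Net change in total surplus = -$63

Pre-subsidy: 18 - (1/7)q = 4 + (1/7)q gives q* = 49 and p* = 11.
With the rebate, buyers effectively pay pb = ps − 6, where ps is the price sellers receive.
On the curves, pb = 18 - (1/7)q and ps = 4 + (1/7)q; the wedge ps − pb = 6 gives 4 + (1/7)q − (18 - (1/7)q) = 6, so q' = 70.
Then pb = 18 − (1/7)·70 = 8 and ps = 4 + (1/7)·70 = 14.
ΔCS = ½(49 + 70)(11 − 8) = 178.5; ΔPS = ½(49 + 70)(14 − 11) = 178.5.
Government spending = 6 × 70 = 420.
Net change = 178.5 + 178.5 − 420 = -63. The loss equals the DWL triangle ½·6·21.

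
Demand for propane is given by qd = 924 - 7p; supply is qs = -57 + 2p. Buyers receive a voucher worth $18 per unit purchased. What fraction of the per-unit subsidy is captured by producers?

Pre-subsidy: 924 - 7p = -57 + 2p gives p* = 109, q* = 161.
With the rebate, buyers effectively pay pb = ps − 18, where ps is the price sellers receive.
Demand in terms of ps becomes qd = 924 − 7(ps − 18) = 1050 - 7ps. Setting this equal to supply: 1050 - 7ps = -57 + 2ps, so ps = 123.
Buyers pay pb = 123 − 18 = 105; q' = -57 + 2·123 = 189.
Buyers' price falls by p* − pb = 109 − 105 = 4; sellers' price rises by ps − p* = 123 − 109 = 14.
So producers capture 14/18 = 7/9 of each unit of subsidy.

Producer share = 7/9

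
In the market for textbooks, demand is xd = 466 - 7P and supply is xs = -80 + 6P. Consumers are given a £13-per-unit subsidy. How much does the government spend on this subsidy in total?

Pre-subsidy: 466 - 7P = -80 + 6P gives P* = 42, x* = 172.
With the rebate, buyers effectively pay Pb = Ps − 13, where Ps is the price sellers receive.
Demand in terms of Ps becomes xd = 466 − 7(Ps − 13) = 557 - 7Ps. Setting this equal to supply: 557 - 7Ps = -80 + 6Ps, so Ps = 49.
Buyers pay Pb = 49 − 13 = 36; x' = -80 + 6·49 = 214.
Government outlay = subsidy × quantity = 13 × 214 = 2782.

Government cost = £2782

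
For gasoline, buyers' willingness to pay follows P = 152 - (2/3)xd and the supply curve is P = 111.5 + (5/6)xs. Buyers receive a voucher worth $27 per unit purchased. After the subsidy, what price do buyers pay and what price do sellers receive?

Buyers pay $122; sellers receive $149

Pre-subsidy: 152 - (2/3)x = 111.5 + (5/6)x gives x* = 27 and P* = 134.
With the rebate, buyers effectively pay Pb = Ps − 27, where Ps is the price sellers receive.
On the curves, Pb = 152 - (2/3)x and Ps = 111.5 + (5/6)x; the wedge Ps − Pb = 27 gives 111.5 + (5/6)x − (152 - (2/3)x) = 27, so x' = 45.
Then Pb = 152 − (2/3)·45 = 122 and Ps = 111.5 + (5/6)·45 = 149.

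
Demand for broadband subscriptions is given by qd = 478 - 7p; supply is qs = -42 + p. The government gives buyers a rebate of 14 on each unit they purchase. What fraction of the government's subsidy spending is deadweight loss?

DWL / government spending = 49/282

Pre-subsidy: 478 - 7p = -42 + p gives p* = 65, q* = 23.
With the rebate, buyers effectively pay pb = ps − 14, where ps is the price sellers receive.
Demand in terms of ps becomes qd = 478 − 7(ps − 14) = 576 - 7ps. Setting this equal to supply: 576 - 7ps = -42 + ps, so ps = 77.25.
Buyers pay pb = 77.25 − 14 = 63.25; q' = -42 + 1·77.25 = 35.25.
ΔCS = ½(23 + 35.25)(65 − 63.25) = 50.96875; ΔPS = ½(23 + 35.25)(77.25 − 65) = 356.78125.
Government spending = 14 × 35.25 = 493.5.
DWL = ½ × 14 × (35.25 − 23) = 85.75; fraction = 85.75 / 493.5 = 49/282.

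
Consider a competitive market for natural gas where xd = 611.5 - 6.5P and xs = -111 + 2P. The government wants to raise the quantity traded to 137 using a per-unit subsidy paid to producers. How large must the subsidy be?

Required subsidy s = 51 per unit

At x = 137, invert demand for the buyer price: Pb = (611.5 − 137)/6.5 = 73; invert supply for the seller price: Ps = (137 − (-111))/2 = 124.
The subsidy must fill the gap: s = Ps − Pb = 124 − 73 = 51.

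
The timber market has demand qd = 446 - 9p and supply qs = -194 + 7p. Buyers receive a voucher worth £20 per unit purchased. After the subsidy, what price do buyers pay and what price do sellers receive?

Pre-subsidy: 446 - 9p = -194 + 7p gives p* = 40, q* = 86.
With the rebate, buyers effectively pay pb = ps − 20, where ps is the price sellers receive.
Demand in terms of ps becomes qd = 446 − 9(ps − 20) = 626 - 9ps. Setting this equal to supply: 626 - 9ps = -194 + 7ps, so ps = 51.25.
Buyers pay pb = 51.25 − 20 = 31.25; q' = -194 + 7·51.25 = 164.75.

Buyers pay £31.25; sellers receive £51.25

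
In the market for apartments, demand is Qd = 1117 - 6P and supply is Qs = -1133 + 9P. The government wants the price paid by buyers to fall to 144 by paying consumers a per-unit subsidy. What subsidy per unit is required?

Required subsidy s = 10 per unit

At a buyer price of 144, quantity demanded is 1117 − 6·144 = 253.
Sellers supply 253 only when they receive Ps with -1133 + 9·Ps = 253, i.e. Ps = 154.
s = Ps − Pb = 154 − 144 = 10.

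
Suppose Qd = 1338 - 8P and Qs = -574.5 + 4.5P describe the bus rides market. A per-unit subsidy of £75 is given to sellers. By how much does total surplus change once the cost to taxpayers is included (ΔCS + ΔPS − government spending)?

Net change in total surplus = -£8100

Pre-subsidy: 1338 - 8P = -574.5 + 4.5P gives P* = 153, Q* = 114.
With the subsidy, sellers receive Ps = Pb + 75 for each unit, where Pb is the price buyers pay.
Supply in terms of Pb becomes Qs = -574.5 + 4.5(Pb + 75) = -237 + 4.5Pb. Setting this equal to demand: 1338 - 8Pb = -237 + 4.5Pb, so Pb = 126.
Sellers receive Ps = 126 + 75 = 201; Q' = 1338 − 8·126 = 330.
ΔCS = ½(114 + 330)(153 − 126) = 5994; ΔPS = ½(114 + 330)(201 − 153) = 10656.
Government spending = 75 × 330 = 24750.
Net change = 5994 + 10656 − 24750 = -8100. The loss equals the DWL triangle ½·75·216.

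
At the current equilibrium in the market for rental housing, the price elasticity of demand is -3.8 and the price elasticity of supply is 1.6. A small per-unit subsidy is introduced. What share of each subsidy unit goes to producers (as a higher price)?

Producer share = 19/27

For a small subsidy around the equilibrium, the benefit split depends on the relative slopes, which at a point are proportional to the elasticities.
Buyer share = εs/(εs + |εd|) = 1.6/(1.6 + 3.8) = 8/27; seller share = |εd|/(εs + |εd|) = 19/27.
So producers capture 19/27 of the subsidy.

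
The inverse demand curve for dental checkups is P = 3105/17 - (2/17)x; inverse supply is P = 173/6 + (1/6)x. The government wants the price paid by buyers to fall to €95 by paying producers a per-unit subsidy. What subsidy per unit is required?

At a buyer price of 95, quantity demanded is 1552.5 − 8.5·95 = 745.
Sellers supply 745 only when they receive Ps = 173/6 + (1/6)·745 = 153.
s = Ps − Pb = 153 − 95 = 58.

Required subsidy s = €58 per unit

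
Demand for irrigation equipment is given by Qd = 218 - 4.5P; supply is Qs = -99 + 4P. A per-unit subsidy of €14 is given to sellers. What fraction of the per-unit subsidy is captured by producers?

Producer share = 9/17

Pre-subsidy: 218 - 4.5P = -99 + 4P gives P* = 634/17, Q* = 853/17.
With the subsidy, sellers receive Ps = Pb + 14 for each unit, where Pb is the price buyers pay.
Supply in terms of Pb becomes Qs = -99 + 4(Pb + 14) = -43 + 4Pb. Setting this equal to demand: 218 - 4.5Pb = -43 + 4Pb, so Pb = 522/17.
Sellers receive Ps = 522/17 + 14 = 760/17; Q' = 218 − 4.5·(522/17) = 1357/17.
Buyers' price falls by P* − Pb = 634/17 − 522/17 = 112/17; sellers' price rises by Ps − P* = 760/17 − 634/17 = 126/17.
So producers capture (126/17)/14 = 9/17 of each unit of subsidy.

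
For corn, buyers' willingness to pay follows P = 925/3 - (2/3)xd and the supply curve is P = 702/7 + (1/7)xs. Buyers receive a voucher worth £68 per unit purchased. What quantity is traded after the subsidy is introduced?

Pre-subsidy: 925/3 - (2/3)x = 702/7 + (1/7)x gives x* = 257 and P* = 137.
With the rebate, buyers effectively pay Pb = Ps − 68, where Ps is the price sellers receive.
On the curves, Pb = 925/3 - (2/3)x and Ps = 702/7 + (1/7)x; the wedge Ps − Pb = 68 gives 702/7 + (1/7)x − (925/3 - (2/3)x) = 68, so x' = 341.
Then Pb = 925/3 − (2/3)·341 = 81 and Ps = 702/7 + (1/7)·341 = 149.

x' = 341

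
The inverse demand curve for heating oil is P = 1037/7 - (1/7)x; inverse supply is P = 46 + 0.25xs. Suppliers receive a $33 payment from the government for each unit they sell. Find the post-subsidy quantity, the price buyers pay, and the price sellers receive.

Pre-subsidy: 1037/7 - (1/7)x = 46 + 0.25x gives x* = 260 and P* = 111.
With the subsidy, sellers receive Ps = Pb + 33 for each unit, where Pb is the price buyers pay.
On the curves, Pb = 1037/7 - (1/7)x and Ps = 46 + 0.25x; the wedge Ps − Pb = 33 gives 46 + 0.25x − (1037/7 - (1/7)x) = 33, so x' = 344.
Then Pb = 1037/7 − (1/7)·344 = 99 and Ps = 46 + 0.25·344 = 132.

x' = 344; buyers pay $99; sellers receive $132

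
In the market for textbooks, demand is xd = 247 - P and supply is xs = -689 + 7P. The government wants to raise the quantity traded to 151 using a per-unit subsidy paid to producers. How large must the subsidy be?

Required subsidy s = 24 per unit

At x = 151, invert demand for the buyer price: Pb = (247 − 151)/1 = 96; invert supply for the seller price: Ps = (151 − (-689))/7 = 120.
The subsidy must fill the gap: s = Ps − Pb = 120 − 96 = 24.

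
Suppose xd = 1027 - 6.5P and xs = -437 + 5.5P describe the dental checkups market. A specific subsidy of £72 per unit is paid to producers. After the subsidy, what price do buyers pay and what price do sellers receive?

Pre-subsidy: 1027 - 6.5P = -437 + 5.5P gives P* = 122, x* = 234.
With the subsidy, sellers receive Ps = Pb + 72 for each unit, where Pb is the price buyers pay.
Supply in terms of Pb becomes xs = -437 + 5.5(Pb + 72) = -41 + 5.5Pb. Setting this equal to demand: 1027 - 6.5Pb = -41 + 5.5Pb, so Pb = 89.
Sellers receive Ps = 89 + 72 = 161; x' = 1027 − 6.5·89 = 448.5.

Buyers pay £89; sellers receive £161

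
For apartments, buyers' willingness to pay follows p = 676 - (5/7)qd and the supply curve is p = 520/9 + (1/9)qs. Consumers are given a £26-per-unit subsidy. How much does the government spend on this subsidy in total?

Pre-subsidy: 676 - (5/7)q = 520/9 + (1/9)q gives q* = 749 and p* = 141.
With the rebate, buyers effectively pay pb = ps − 26, where ps is the price sellers receive.
On the curves, pb = 676 - (5/7)q and ps = 520/9 + (1/9)q; the wedge ps − pb = 26 gives 520/9 + (1/9)q − (676 - (5/7)q) = 26, so q' = 780.5.
Then pb = 676 − (5/7)·780.5 = 118.5 and ps = 520/9 + (1/9)·780.5 = 144.5.
Government outlay = subsidy × quantity = 26 × 780.5 = 20293.

Government cost = £20293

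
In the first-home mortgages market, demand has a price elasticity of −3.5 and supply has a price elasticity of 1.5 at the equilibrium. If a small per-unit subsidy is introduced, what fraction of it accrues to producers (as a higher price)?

Producer share = 0.7

For a small subsidy around the equilibrium, the benefit split depends on the relative slopes, which at a point are proportional to the elasticities.
Buyer share = εs/(εs + |εd|) = 1.5/(1.5 + 3.5) = 0.3; seller share = |εd|/(εs + |εd|) = 0.7.
So producers capture 0.7 of the subsidy.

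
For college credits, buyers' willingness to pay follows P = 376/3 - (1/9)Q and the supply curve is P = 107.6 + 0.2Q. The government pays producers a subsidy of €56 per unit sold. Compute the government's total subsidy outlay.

Pre-subsidy: 376/3 - (1/9)Q = 107.6 + 0.2Q gives Q* = 57 and P* = 119.
With the subsidy, sellers receive Ps = Pb + 56 for each unit, where Pb is the price buyers pay.
On the curves, Pb = 376/3 - (1/9)Q and Ps = 107.6 + 0.2Q; the wedge Ps − Pb = 56 gives 107.6 + 0.2Q − (376/3 - (1/9)Q) = 56, so Q' = 237.
Then Pb = 376/3 − (1/9)·237 = 99 and Ps = 107.6 + 0.2·237 = 155.
Government outlay = subsidy × quantity = 56 × 237 = 13272.

Government cost = €13272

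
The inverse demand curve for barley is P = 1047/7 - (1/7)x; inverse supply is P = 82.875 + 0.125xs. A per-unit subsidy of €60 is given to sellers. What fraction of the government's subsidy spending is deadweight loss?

DWL / government spending = 112/473

Pre-subsidy: 1047/7 - (1/7)x = 82.875 + 0.125x gives x* = 249 and P* = 114.
With the subsidy, sellers receive Ps = Pb + 60 for each unit, where Pb is the price buyers pay.
On the curves, Pb = 1047/7 - (1/7)x and Ps = 82.875 + 0.125x; the wedge Ps − Pb = 60 gives 82.875 + 0.125x − (1047/7 - (1/7)x) = 60, so x' = 473.
Then Pb = 1047/7 − (1/7)·473 = 82 and Ps = 82.875 + 0.125·473 = 142.
ΔCS = ½(249 + 473)(114 − 82) = 11552; ΔPS = ½(249 + 473)(142 − 114) = 10108.
Government spending = 60 × 473 = 28380.
DWL = ½ × 60 × (473 − 249) = 6720; fraction = 6720 / 28380 = 112/473.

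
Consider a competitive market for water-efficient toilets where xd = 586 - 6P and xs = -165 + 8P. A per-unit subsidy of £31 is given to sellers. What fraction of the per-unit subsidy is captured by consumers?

Consumer share = 4/7

Pre-subsidy: 586 - 6P = -165 + 8P gives P* = 751/14, x* = 1849/7.
With the subsidy, sellers receive Ps = Pb + 31 for each unit, where Pb is the price buyers pay.
Supply in terms of Pb becomes xs = -165 + 8(Pb + 31) = 83 + 8Pb. Setting this equal to demand: 586 - 6Pb = 83 + 8Pb, so Pb = 503/14.
Sellers receive Ps = 503/14 + 31 = 937/14; x' = 586 − 6·(503/14) = 2593/7.
Buyers' price falls by P* − Pb = 751/14 − 503/14 = 124/7; sellers' price rises by Ps − P* = 937/14 − 751/14 = 93/7.
So consumers capture (124/7)/31 = 4/7 of each unit of subsidy.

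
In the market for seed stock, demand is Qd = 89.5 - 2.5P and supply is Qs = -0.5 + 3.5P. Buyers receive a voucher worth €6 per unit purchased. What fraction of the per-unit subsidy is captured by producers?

Pre-subsidy: 89.5 - 2.5P = -0.5 + 3.5P gives P* = 15, Q* = 52.
With the rebate, buyers effectively pay Pb = Ps − 6, where Ps is the price sellers receive.
Demand in terms of Ps becomes Qd = 89.5 − 2.5(Ps − 6) = 104.5 - 2.5Ps. Setting this equal to supply: 104.5 - 2.5Ps = -0.5 + 3.5Ps, so Ps = 17.5.
Buyers pay Pb = 17.5 − 6 = 11.5; Q' = -0.5 + 3.5·17.5 = 60.75.
Buyers' price falls by P* − Pb = 15 − 11.5 = 3.5; sellers' price rises by Ps − P* = 17.5 − 15 = 2.5.
So producers capture 2.5/6 = 5/12 of each unit of subsidy.

Producer share = 5/12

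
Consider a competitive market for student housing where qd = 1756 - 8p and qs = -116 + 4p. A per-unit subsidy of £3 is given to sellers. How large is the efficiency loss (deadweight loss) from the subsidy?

Pre-subsidy: 1756 - 8p = -116 + 4p gives p* = 156, q* = 508.
With the subsidy, sellers receive ps = pb + 3 for each unit, where pb is the price buyers pay.
Supply in terms of pb becomes qs = -116 + 4(pb + 3) = -104 + 4pb. Setting this equal to demand: 1756 - 8pb = -104 + 4pb, so pb = 155.
Sellers receive ps = 155 + 3 = 158; q' = 1756 − 8·155 = 516.
The subsidy expands output by 516 − 508 = 8 past the efficient level; on those units the gap between marginal cost and willingness to pay runs from 0 up to 3.
DWL = ½ × 3 × 8 = 12.

Deadweight loss = £12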